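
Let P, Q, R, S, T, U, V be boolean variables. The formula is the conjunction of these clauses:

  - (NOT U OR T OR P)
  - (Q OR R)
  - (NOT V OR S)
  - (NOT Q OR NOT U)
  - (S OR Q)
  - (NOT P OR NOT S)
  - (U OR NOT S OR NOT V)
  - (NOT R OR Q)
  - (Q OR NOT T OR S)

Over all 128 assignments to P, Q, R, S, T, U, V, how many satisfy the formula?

Split on Q, then S.
  Q=1, S=1: remaining (P,R,T,U,V) ∈ {(0,0,0,0,0); (0,0,1,0,0); (0,1,0,0,0); (0,1,1,0,0)} — 4.
  Q=1, S=0: forces U=0; V=0; P, R, T free → 2^3 = 8.
  Q=0, S=1: a clause becomes empty — 0.
  Q=0, S=0: a clause becomes empty — 0.
Total: 4 + 8 + 0 + 0 = 12.

12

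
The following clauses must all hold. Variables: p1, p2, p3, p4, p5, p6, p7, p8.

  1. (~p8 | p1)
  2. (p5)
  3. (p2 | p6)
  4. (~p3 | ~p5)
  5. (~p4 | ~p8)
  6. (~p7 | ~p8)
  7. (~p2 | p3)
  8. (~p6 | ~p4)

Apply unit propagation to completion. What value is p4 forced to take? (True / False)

(p5) is a unit clause: p5 = True.
In (~p5 | ~p3), ~p5 is now false; ~p3 must hold, so p3 = False.
(~p2 | p3): since p3 = False, the clause reduces to (~p2). p2 = False.
In (p2 | p6), p2 is now false; p6 must hold, so p6 = True.
(~p4 | ~p6) with p6 = True leaves only ~p4, so p4 = False.

False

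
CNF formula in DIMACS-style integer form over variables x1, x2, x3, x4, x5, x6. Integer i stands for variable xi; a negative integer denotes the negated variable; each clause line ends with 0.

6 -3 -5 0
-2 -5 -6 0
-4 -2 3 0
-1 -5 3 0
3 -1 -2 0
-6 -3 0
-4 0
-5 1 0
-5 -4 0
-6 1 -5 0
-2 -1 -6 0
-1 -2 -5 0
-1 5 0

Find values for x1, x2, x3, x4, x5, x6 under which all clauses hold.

x1 = F, x2 = T, x3 = F, x4 = F, x5 = F, x6 = T

Check each clause:
  1. (~x3 | x6 | ~x5) — ~x5 is true.
  2. (~x2 | ~x5 | ~x6) — ~x5 is true.
  3. (~x4 | x3 | ~x2) — ~x4 is true.
  4. (~x5 | x3 | ~x1) — ~x1 is true.
  5. (~x1 | x3 | ~x2) — ~x1 is true.
  6. (~x6 | ~x3) — ~x3 is true.
  7. (~x4) — ~x4 is true.
  8. (x1 | ~x5) — ~x5 is true.
  9. (~x4 | ~x5) — ~x5 is true.
  10. (~x6 | ~x5 | x1) — ~x5 is true.
  11. (~x6 | ~x2 | ~x1) — ~x1 is true.
  12. (~x5 | ~x1 | ~x2) — ~x5 is true.
  13. (~x1 | x5) — ~x1 is true.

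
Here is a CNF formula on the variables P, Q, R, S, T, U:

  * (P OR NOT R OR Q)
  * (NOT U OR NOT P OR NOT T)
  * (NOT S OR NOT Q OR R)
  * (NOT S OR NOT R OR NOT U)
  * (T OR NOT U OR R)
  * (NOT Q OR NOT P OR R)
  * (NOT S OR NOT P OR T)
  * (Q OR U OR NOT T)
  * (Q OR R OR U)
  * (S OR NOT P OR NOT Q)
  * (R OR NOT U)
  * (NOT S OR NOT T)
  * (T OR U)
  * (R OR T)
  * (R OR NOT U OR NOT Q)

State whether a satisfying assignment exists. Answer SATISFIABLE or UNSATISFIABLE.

SATISFIABLE

Set P = False and propagate.
Try Q = True.
The remaining clauses are satisfied by R = True, S = False, T = True, U = False.
So P = F, Q = T, R = T, S = F, T = T, U = F is a satisfying assignment.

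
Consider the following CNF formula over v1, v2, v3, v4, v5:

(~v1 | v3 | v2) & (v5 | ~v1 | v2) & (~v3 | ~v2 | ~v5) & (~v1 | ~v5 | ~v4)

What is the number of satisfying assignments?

20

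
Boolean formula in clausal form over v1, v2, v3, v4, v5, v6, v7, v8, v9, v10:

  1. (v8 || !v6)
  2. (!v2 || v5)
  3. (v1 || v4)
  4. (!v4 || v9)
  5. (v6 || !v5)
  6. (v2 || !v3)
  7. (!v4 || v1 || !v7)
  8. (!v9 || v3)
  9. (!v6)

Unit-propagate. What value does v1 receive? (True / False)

True

(!v6) stands alone — v6 = False.
From (!v5 || v6) and v6 = False: v5 = False.
In (!v2 || v5), v5 is now false; !v2 must hold, so v2 = False.
(!v3 || v2): since v2 = False, the clause reduces to (!v3). v3 = False.
From (!v9 || v3) and v3 = False: v9 = False.
In (v9 || !v4), v9 is now false; !v4 must hold, so v4 = False.
(v1 || v4) with v4 = False leaves only v1, so v1 = True.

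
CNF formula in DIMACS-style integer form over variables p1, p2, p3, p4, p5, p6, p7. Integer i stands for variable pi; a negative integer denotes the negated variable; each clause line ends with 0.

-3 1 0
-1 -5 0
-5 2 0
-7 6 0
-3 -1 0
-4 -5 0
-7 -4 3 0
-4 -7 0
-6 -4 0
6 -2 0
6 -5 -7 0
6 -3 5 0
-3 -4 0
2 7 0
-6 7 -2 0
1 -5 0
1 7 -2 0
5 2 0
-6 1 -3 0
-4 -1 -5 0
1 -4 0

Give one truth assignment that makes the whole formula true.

p4 occurs only negated in the remaining clauses — set p4 = False.
Branch on p1: take p1 = False.
  then p3 is forced to False.
  then p5 is forced to False.
  then p2 is forced to True.
  then p6 is forced to True.
  then p7 is forced to True.

p1=F, p2=T, p3=F, p4=F, p5=F, p6=T, p7=T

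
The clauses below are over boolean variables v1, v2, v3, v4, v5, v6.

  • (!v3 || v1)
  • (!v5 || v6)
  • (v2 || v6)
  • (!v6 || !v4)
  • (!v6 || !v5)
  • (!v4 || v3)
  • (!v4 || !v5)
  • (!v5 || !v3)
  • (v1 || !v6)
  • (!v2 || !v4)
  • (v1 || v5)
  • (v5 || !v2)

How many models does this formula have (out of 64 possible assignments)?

2

The models are:
  v1=1 v2=0 v3=0 v4=0 v5=0 v6=1
  v1=1 v2=0 v3=1 v4=0 v5=0 v6=1
That's 2 in total.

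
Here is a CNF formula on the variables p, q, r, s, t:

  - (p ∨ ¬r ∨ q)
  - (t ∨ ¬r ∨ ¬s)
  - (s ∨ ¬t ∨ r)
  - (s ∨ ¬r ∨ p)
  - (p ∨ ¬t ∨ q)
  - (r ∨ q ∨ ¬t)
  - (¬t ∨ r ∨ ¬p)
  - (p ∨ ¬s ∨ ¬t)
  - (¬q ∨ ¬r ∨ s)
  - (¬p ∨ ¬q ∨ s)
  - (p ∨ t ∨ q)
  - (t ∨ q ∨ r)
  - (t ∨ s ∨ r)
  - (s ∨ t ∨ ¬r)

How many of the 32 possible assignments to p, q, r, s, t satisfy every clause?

Satisfying assignments:
  p=0 q=1 r=0 s=1 t=0
  p=1 q=0 r=1 s=0 t=1
  p=1 q=0 r=1 s=1 t=1
  p=1 q=1 r=0 s=1 t=0
  p=1 q=1 r=1 s=1 t=1
Count: 5.

5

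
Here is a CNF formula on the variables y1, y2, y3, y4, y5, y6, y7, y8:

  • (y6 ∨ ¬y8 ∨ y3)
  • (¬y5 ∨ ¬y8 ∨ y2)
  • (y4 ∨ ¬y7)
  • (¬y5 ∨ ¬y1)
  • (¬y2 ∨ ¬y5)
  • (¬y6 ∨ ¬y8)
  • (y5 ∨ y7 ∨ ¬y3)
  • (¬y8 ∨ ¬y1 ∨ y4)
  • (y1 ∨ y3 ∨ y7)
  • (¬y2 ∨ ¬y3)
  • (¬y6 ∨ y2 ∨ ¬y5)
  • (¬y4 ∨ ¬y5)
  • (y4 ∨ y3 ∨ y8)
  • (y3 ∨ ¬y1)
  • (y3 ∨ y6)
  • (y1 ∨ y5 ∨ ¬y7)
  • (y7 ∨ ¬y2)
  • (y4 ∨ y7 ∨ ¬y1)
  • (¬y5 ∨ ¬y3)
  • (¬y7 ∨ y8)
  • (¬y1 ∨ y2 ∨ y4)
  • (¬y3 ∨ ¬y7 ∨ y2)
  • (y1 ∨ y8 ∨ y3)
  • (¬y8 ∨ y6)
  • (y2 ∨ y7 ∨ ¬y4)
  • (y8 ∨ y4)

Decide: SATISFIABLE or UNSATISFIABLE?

UNSATISFIABLE

y3 = True:
  propagation gives y2=False, y5=False, y7=True; an empty clause results — contradiction.
y3 = False:
  propagation gives y1=False, y7=True, y4=True, y5=False; an empty clause results — contradiction.
Every branch closes, so no satisfying assignment exists.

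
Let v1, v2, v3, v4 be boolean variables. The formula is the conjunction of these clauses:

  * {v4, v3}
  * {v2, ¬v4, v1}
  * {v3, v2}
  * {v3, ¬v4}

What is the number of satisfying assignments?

7

Case analysis on v3 and v4:
  v3=T, v4=T: remaining (v1,v2) ∈ {(F,T); (T,F); (T,T)} — 3.
  v3=T, v4=F: remaining (v1,v2) ∈ {(F,F); (F,T); (T,F); (T,T)} — 4.
  v3=F, v4=T: a clause becomes empty — 0.
  v3=F, v4=F: a clause becomes empty — 0.
Total: 3 + 4 + 0 + 0 = 7.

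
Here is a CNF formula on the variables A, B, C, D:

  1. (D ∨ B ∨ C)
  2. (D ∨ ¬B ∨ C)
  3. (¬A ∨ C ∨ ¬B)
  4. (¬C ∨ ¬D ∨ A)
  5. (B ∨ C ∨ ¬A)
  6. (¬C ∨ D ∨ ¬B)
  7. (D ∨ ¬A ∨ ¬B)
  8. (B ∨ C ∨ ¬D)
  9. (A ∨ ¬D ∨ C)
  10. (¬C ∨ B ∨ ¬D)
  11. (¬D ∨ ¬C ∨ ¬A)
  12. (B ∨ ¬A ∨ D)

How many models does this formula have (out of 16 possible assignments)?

The models are:
  A=0 B=0 C=1 D=0
That's 1 in total.

1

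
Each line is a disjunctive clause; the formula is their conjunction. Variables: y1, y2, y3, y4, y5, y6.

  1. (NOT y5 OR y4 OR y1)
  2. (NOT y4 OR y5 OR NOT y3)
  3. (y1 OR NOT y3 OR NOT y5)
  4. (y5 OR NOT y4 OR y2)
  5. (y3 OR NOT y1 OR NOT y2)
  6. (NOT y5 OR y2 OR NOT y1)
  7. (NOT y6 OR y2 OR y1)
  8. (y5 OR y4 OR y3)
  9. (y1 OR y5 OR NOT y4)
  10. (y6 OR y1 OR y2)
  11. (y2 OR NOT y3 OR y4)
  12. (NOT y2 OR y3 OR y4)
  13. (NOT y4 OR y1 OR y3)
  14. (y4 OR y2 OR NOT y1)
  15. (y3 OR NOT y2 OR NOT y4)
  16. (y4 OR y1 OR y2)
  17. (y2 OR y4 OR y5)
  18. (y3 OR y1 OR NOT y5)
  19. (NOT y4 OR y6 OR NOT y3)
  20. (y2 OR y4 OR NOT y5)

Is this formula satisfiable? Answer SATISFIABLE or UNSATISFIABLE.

Try y1 = True.
Branch on y2: take y2 = True.
  then y3 is forced to True.
Try y4 = True.
  then y5 is forced to True.
  then y6 is forced to True.
Every clause has at least one true literal under this assignment.
So y1=T  y2=T  y3=T  y4=T  y5=T  y6=T is a satisfying assignment.

SATISFIABLE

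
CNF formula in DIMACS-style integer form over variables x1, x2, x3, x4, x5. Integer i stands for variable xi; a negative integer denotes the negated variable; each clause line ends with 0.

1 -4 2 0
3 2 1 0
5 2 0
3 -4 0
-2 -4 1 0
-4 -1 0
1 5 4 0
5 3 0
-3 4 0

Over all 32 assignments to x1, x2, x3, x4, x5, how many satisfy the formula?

Satisfying assignments:
  x1=0 x2=1 x3=0 x4=0 x5=1
  x1=1 x2=0 x3=0 x4=0 x5=1
  x1=1 x2=1 x3=0 x4=0 x5=1
That's 3 in total.

3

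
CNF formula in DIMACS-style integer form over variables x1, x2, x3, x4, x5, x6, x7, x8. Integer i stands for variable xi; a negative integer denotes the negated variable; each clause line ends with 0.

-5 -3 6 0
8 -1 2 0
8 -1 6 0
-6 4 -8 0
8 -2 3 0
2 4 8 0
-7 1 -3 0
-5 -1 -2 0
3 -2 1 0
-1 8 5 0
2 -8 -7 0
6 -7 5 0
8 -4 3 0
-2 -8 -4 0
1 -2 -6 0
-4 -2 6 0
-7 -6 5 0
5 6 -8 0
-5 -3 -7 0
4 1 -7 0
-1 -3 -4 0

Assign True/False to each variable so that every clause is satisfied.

x1=False, x2=False, x3=False, x4=True, x5=False, x6=True, x7=False, x8=True

x7 occurs only negated in the remaining clauses — set x7 = False.
Try x1 = False.
Set x2 = False and propagate.
The remaining clauses are satisfied by x3 = False, x4 = True, x5 = False, x6 = True, x8 = True.
Every clause has at least one true literal under this assignment.
Check each clause:
  1. (!x5 || !x3 || x6) — !x5 is true.
  2. (x8 || !x1 || x2) — x8 is true.
  3. (x6 || x8 || !x1) — x8 is true.
  4. (!x6 || !x8 || x4) — x4 is true.
  5. (!x2 || x3 || x8) — x8 is true.
  6. (x2 || x4 || x8) — x8 is true.
  7. (!x3 || x1 || !x7) — !x3 is true.
  8. (!x5 || !x2 || !x1) — !x5 is true.
  9. (!x2 || x3 || x1) — !x2 is true.
  10. (x8 || x5 || !x1) — x8 is true.
  11. (!x7 || !x8 || x2) — !x7 is true.
  12. (x5 || x6 || !x7) — !x7 is true.
  13. (x3 || !x4 || x8) — x8 is true.
  14. (!x8 || !x2 || !x4) — !x2 is true.
  15. (!x2 || !x6 || x1) — !x2 is true.
  16. (x6 || !x4 || !x2) — !x2 is true.
  17. (!x6 || !x7 || x5) — !x7 is true.
  18. (x5 || !x8 || x6) — x6 is true.
  19. (!x3 || !x5 || !x7) — !x7 is true.
  20. (x4 || !x7 || x1) — !x7 is true.
  21. (!x4 || !x1 || !x3) — !x3 is true.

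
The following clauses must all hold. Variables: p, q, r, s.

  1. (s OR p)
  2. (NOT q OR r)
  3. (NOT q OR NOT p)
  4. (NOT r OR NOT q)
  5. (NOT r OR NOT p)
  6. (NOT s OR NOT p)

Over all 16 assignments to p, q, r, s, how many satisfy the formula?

The models are:
  p=F q=F r=F s=T
  p=F q=F r=T s=T
  p=T q=F r=F s=F
Count: 3.

3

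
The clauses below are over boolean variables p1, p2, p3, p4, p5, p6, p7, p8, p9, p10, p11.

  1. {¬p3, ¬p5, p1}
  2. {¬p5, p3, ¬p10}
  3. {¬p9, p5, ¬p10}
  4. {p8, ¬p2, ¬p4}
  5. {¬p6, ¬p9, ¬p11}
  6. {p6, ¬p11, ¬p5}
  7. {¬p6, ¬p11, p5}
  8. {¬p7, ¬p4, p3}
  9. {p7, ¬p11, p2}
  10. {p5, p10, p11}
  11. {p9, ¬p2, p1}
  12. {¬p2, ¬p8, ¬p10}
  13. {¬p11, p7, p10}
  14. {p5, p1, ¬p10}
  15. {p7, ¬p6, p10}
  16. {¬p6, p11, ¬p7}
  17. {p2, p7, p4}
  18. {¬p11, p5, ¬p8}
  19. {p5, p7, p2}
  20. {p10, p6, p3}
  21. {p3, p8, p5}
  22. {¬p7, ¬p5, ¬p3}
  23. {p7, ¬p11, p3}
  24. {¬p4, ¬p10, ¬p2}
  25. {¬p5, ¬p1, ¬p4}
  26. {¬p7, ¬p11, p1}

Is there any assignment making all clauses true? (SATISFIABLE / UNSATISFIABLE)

Try p1 = True.
Try p2 = False.
For the remaining variables, p3 = True, p4 = True, p5 = False, p6 = False, p7 = True, p8 = False, p9 = False, p10 = True, p11 = False works.
Every clause has at least one true literal under this assignment.
So p1=T, p2=F, p3=T, p4=T, p5=F, p6=F, p7=T, p8=F, p9=F, p10=T, p11=F is a satisfying assignment.

SATISFIABLE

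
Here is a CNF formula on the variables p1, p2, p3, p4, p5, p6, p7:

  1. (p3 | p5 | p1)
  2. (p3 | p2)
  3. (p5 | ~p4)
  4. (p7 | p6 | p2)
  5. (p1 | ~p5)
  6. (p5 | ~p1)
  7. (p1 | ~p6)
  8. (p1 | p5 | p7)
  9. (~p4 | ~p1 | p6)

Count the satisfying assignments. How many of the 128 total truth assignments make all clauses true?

Case analysis on p1 and p5:
  p1=1, p5=1: 17 of the 32 assignments to (p2,p3,p4,p6,p7) work.
  p1=1, p5=0: a clause becomes empty — 0.
  p1=0, p5=1: a clause becomes empty — 0.
  p1=0, p5=0: remaining (p2,p3,p4,p6,p7) ∈ {(0,1,0,0,1); (1,1,0,0,1)} — 2.
Total: 17 + 0 + 0 + 2 = 19.

19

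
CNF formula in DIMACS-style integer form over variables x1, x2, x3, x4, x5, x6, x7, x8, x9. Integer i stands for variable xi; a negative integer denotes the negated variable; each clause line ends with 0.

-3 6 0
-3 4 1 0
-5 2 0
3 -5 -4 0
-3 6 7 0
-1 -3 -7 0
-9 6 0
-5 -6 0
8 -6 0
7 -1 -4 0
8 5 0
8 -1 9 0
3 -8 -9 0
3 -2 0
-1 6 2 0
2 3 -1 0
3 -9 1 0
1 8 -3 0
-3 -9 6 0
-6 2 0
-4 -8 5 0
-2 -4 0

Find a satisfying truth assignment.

Try x1 = False.
For the remaining variables, x2 = False, x3 = False, x4 = False, x5 = False, x6 = False, x7 = True, x8 = True, x9 = False works.
Check each clause:
  1. (x6 | ~x3) — ~x3 is true.
  2. (x4 | x1 | ~x3) — ~x3 is true.
  3. (~x5 | x2) — ~x5 is true.
  4. (~x4 | x3 | ~x5) — ~x5 is true.
  5. (~x3 | x7 | x6) — ~x3 is true.
  6. (~x3 | ~x7 | ~x1) — ~x3 is true.
  7. (~x9 | x6) — ~x9 is true.
  8. (~x5 | ~x6) — ~x6 is true.
  9. (x8 | ~x6) — x8 is true.
  10. (~x4 | x7 | ~x1) — ~x4 is true.
  11. (x8 | x5) — x8 is true.
  12. (~x1 | x8 | x9) — x8 is true.
  13. (~x9 | x3 | ~x8) — ~x9 is true.
  14. (~x2 | x3) — ~x2 is true.
  15. (x2 | x6 | ~x1) — ~x1 is true.
  16. (x3 | ~x1 | x2) — ~x1 is true.
  17. (x3 | ~x9 | x1) — ~x9 is true.
  18. (~x3 | x1 | x8) — x8 is true.
  19. (~x3 | x6 | ~x9) — ~x3 is true.
  20. (~x6 | x2) — ~x6 is true.
  21. (x5 | ~x4 | ~x8) — ~x4 is true.
  22. (~x2 | ~x4) — ~x4 is true.

x1=F, x2=F, x3=F, x4=F, x5=F, x6=F, x7=T, x8=T, x9=F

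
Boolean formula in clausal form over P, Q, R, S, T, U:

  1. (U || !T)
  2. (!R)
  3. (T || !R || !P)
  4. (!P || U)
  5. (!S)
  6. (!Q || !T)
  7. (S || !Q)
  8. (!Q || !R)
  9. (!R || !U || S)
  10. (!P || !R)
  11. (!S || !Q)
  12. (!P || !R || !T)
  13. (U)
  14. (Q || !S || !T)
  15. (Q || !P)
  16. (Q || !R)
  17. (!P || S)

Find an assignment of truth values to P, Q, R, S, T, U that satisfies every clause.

The clause (!R) is unit: R must be False.
(!S) is a unit clause, so S = False.
The clause (!Q) is unit: Q must be False.
The clause (U) is unit: U must be True.
Unit propagation: (!P) forces P = False.
T is now unconstrained; take T = True.

P=F, Q=F, R=F, S=F, T=T, U=T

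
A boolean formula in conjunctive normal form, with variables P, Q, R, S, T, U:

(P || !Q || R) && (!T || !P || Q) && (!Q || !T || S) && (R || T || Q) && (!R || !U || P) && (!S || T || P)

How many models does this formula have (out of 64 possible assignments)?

Case analysis on P and Q:
  P=1, Q=1: R, U free; 3 ways for (S,T) × 2^2 = 12.
  P=1, Q=0: remaining (R,S,T,U) ∈ {(1,0,0,0); (1,0,0,1); (1,1,0,0); (1,1,0,1)} — 4.
  P=0, Q=1: remaining (R,S,T,U) ∈ {(1,0,0,0); (1,1,1,0)} — 2.
  P=0, Q=0: 7 of the 16 assignments to (R,S,T,U) work.
Total: 12 + 4 + 2 + 7 = 25.

25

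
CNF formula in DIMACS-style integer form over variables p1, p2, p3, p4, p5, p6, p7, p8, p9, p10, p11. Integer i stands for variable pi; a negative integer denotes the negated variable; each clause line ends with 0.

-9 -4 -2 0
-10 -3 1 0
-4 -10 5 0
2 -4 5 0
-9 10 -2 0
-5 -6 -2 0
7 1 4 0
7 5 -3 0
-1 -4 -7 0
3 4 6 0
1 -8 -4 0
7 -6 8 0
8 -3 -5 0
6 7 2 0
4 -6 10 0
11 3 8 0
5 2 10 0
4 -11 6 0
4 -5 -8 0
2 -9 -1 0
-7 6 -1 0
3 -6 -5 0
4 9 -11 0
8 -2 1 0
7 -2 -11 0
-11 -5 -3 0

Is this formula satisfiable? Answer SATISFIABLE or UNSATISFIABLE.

Try p1 = True.
Try p2 = True.
For the remaining variables, p3 = True, p4 = False, p5 = False, p6 = True, p7 = True, p8 = True, p9 = True, p10 = True, p11 = False works.
Every clause has at least one true literal under this assignment.
So p1=1, p2=1, p3=1, p4=0, p5=0, p6=1, p7=1, p8=1, p9=1, p10=1, p11=0 is a satisfying assignment.

SATISFIABLE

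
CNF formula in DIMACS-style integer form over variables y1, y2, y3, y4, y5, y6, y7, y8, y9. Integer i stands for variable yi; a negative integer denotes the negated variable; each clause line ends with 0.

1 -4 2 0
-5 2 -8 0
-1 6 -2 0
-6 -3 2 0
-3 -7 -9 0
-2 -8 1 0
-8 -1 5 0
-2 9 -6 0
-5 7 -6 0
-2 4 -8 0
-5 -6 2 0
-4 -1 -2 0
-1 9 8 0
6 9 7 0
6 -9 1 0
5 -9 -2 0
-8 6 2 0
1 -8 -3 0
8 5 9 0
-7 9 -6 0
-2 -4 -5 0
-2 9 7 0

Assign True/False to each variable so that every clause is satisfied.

y1 = F, y2 = F, y3 = F, y4 = F, y5 = F, y6 = T, y7 = F, y8 = F, y9 = T

Check each clause:
  1. (y2 || y1 || !y4) — !y4 is true.
  2. (!y8 || y2 || !y5) — !y8 is true.
  3. (y6 || !y1 || !y2) — !y2 is true.
  4. (!y3 || !y6 || y2) — !y3 is true.
  5. (!y7 || !y9 || !y3) — !y7 is true.
  6. (!y8 || !y2 || y1) — !y8 is true.
  7. (!y8 || y5 || !y1) — !y8 is true.
  8. (!y6 || !y2 || y9) — y9 is true.
  9. (!y5 || !y6 || y7) — !y5 is true.
  10. (!y2 || y4 || !y8) — !y8 is true.
  11. (!y5 || y2 || !y6) — !y5 is true.
  12. (!y1 || !y2 || !y4) — !y4 is true.
  13. (!y1 || y8 || y9) — y9 is true.
  14. (y6 || y9 || y7) — y9 is true.
  15. (y6 || y1 || !y9) — y6 is true.
  16. (!y9 || !y2 || y5) — !y2 is true.
  17. (!y8 || y2 || y6) — !y8 is true.
  18. (!y3 || y1 || !y8) — !y8 is true.
  19. (y5 || y8 || y9) — y9 is true.
  20. (!y7 || y9 || !y6) — y9 is true.
  21. (!y5 || !y4 || !y2) — !y5 is true.
  22. (!y2 || y9 || y7) — y9 is true.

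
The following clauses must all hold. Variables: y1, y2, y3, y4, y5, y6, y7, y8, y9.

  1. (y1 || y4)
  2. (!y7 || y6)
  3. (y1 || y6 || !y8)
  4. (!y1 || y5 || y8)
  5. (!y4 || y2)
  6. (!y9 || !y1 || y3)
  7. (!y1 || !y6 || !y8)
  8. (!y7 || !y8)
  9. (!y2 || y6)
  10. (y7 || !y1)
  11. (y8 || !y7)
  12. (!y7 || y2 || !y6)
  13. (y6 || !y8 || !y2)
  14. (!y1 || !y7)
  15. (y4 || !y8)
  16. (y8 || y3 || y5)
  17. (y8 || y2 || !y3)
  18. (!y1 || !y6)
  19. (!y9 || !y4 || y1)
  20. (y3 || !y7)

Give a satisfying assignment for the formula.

y1=0, y2=1, y3=1, y4=1, y5=0, y6=1, y7=0, y8=0, y9=0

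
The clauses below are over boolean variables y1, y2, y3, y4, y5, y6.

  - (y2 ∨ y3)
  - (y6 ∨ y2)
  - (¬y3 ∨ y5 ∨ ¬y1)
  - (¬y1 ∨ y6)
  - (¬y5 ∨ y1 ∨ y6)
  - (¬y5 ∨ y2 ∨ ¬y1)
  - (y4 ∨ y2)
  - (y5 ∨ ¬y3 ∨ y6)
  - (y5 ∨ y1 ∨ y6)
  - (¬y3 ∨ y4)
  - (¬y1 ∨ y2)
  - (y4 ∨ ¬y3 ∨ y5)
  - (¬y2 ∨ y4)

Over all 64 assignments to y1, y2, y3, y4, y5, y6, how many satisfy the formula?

9

Split on y1, then y2.
  y1=1, y2=1: remaining (y3,y4,y5,y6) ∈ {(0,1,0,1); (0,1,1,1); (1,1,1,1)} — 3.
  y1=1, y2=0: a clause becomes empty — 0.
  y1=0, y2=1: remaining (y3,y4,y5,y6) ∈ {(0,1,0,1); (0,1,1,1); (1,1,0,1); (1,1,1,1)} — 4.
  y1=0, y2=0: remaining (y3,y4,y5,y6) ∈ {(1,1,0,1); (1,1,1,1)} — 2.
Total: 3 + 0 + 4 + 2 = 9.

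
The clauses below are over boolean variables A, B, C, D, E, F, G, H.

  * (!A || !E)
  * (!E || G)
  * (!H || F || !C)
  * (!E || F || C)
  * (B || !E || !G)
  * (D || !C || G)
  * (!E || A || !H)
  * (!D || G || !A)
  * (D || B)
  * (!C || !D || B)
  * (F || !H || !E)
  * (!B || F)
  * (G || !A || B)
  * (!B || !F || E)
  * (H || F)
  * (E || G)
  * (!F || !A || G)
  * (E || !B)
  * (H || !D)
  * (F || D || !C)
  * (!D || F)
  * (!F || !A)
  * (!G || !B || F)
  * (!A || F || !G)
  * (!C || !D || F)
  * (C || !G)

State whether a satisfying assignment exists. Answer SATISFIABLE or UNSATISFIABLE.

SATISFIABLE

Try A = False.
Try B = True.
  then F is forced to True.
  then E is forced to True.
  then G is forced to True.
  then H is forced to False.
  then D is forced to False.
  then C is forced to True.
So A = F  B = T  C = T  D = F  E = T  F = T  G = T  H = F is a satisfying assignment.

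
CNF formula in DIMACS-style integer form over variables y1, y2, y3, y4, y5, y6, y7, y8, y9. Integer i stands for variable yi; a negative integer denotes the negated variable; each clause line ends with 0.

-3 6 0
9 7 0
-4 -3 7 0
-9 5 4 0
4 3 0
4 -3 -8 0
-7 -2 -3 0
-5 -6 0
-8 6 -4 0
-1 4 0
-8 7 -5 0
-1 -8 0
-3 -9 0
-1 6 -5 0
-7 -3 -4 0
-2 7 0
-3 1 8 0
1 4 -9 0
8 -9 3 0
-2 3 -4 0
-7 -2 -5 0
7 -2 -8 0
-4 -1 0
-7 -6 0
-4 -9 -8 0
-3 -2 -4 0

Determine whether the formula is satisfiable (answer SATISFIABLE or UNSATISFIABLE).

SATISFIABLE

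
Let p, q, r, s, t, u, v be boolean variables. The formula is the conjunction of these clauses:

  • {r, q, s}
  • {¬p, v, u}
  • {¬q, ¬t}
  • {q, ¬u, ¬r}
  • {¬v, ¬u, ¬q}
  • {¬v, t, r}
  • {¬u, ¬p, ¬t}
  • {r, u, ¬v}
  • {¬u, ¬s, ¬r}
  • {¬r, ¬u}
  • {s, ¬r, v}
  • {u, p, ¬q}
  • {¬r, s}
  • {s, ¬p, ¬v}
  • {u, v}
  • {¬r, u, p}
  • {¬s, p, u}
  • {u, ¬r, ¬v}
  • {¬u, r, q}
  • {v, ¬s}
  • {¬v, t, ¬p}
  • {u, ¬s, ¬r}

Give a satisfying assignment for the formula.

p=True, q=True, r=False, s=False, t=False, u=True, v=False

Set p = True and propagate.
Branch on q: take q = True.
  then t is forced to False.
  then v is forced to False.
  then u is forced to True.
  then r is forced to False.
  then s is forced to False.
Every clause has at least one true literal under this assignment.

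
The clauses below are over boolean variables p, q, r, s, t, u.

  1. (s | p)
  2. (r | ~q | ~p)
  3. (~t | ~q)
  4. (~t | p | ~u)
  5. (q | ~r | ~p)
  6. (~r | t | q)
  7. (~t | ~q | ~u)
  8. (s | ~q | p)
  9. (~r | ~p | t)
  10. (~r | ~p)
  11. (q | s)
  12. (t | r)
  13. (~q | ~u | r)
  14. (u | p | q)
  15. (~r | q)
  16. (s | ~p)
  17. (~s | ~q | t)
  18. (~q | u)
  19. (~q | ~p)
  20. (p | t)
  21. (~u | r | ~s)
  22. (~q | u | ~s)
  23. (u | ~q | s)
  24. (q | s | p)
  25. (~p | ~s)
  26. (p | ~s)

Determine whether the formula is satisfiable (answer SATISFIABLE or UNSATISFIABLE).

UNSATISFIABLE

q = True:
  propagation gives t=False, r=True, p=False; an empty clause results — contradiction.
q = False:
  propagation gives s=True, r=False, t=True, u=False; an empty clause results — contradiction.
Every branch closes, so no satisfying assignment exists.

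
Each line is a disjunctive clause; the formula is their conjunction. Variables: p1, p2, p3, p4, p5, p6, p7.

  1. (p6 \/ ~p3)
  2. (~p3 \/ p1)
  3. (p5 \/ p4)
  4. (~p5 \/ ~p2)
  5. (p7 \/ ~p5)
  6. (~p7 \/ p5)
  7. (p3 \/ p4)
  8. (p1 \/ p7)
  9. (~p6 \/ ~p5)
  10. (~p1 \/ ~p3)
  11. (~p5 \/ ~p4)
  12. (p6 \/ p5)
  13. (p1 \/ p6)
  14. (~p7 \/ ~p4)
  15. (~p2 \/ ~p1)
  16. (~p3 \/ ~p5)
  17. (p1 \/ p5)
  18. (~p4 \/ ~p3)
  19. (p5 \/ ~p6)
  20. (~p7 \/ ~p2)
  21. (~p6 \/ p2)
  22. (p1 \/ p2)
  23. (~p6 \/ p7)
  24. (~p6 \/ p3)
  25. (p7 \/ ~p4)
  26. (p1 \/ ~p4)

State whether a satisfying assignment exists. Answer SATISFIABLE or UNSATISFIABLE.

UNSATISFIABLE

p5 = True:
  propagation gives p2=False, p7=True, p6=False, p3=False; an empty clause results — contradiction.
p5 = False:
  propagation gives p4=True, p7=False; an empty clause results — contradiction.
Every branch closes, so no satisfying assignment exists.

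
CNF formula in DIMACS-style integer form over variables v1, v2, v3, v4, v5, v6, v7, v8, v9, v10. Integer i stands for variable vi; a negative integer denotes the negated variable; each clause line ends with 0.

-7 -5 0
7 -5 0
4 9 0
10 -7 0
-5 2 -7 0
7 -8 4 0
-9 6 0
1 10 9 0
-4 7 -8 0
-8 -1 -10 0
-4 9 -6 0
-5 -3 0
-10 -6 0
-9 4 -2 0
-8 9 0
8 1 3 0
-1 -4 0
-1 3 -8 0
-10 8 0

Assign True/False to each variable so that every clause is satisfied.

v1=False, v2=False, v3=True, v4=False, v5=False, v6=True, v7=False, v8=False, v9=True, v10=False

Check each clause:
  1. (~v7 \/ ~v5) — ~v7 is true.
  2. (~v5 \/ v7) — ~v5 is true.
  3. (v9 \/ v4) — v9 is true.
  4. (~v7 \/ v10) — ~v7 is true.
  5. (~v5 \/ v2 \/ ~v7) — ~v7 is true.
  6. (v4 \/ v7 \/ ~v8) — ~v8 is true.
  7. (v6 \/ ~v9) — v6 is true.
  8. (v1 \/ v10 \/ v9) — v9 is true.
  9. (~v8 \/ v7 \/ ~v4) — ~v8 is true.
  10. (~v1 \/ ~v8 \/ ~v10) — ~v8 is true.
  11. (~v6 \/ ~v4 \/ v9) — v9 is true.
  12. (~v3 \/ ~v5) — ~v5 is true.
  13. (~v10 \/ ~v6) — ~v10 is true.
  14. (v4 \/ ~v9 \/ ~v2) — ~v2 is true.
  15. (v9 \/ ~v8) — ~v8 is true.
  16. (v1 \/ v3 \/ v8) — v3 is true.
  17. (~v4 \/ ~v1) — ~v4 is true.
  18. (~v1 \/ v3 \/ ~v8) — ~v8 is true.
  19. (~v10 \/ v8) — ~v10 is true.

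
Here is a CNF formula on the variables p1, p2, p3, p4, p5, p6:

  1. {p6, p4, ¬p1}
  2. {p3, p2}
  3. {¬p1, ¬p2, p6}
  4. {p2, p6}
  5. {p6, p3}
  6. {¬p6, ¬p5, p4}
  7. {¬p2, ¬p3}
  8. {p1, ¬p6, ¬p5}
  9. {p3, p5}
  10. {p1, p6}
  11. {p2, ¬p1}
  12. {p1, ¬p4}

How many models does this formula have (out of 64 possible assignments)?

Satisfying assignments:
  p1=F p2=F p3=T p4=F p5=F p6=T
  p1=T p2=T p3=F p4=T p5=T p6=T
That's 2 in total.

2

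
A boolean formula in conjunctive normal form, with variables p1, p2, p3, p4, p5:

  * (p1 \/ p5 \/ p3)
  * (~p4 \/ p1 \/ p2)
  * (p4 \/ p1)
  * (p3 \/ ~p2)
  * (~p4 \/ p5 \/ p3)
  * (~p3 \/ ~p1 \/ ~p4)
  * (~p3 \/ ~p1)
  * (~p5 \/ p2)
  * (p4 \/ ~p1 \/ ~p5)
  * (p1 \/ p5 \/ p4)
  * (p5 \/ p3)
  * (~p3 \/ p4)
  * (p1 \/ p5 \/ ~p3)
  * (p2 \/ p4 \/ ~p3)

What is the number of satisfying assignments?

The models are:
  p1=0 p2=1 p3=1 p4=1 p5=1
That's 1 in total.

1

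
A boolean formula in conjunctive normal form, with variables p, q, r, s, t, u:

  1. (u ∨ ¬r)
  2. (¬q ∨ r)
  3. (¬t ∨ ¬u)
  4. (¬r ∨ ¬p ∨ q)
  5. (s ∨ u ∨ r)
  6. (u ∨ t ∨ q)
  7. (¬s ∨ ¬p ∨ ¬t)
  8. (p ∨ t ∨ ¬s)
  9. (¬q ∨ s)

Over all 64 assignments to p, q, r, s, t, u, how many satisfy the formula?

Satisfying assignments:
  p=0 q=0 r=0 s=0 t=0 u=1
  p=0 q=0 r=0 s=1 t=1 u=0
  p=0 q=0 r=1 s=0 t=0 u=1
  p=1 q=0 r=0 s=0 t=0 u=1
  p=1 q=0 r=0 s=1 t=0 u=1
  p=1 q=1 r=1 s=1 t=0 u=1
Count: 6.

6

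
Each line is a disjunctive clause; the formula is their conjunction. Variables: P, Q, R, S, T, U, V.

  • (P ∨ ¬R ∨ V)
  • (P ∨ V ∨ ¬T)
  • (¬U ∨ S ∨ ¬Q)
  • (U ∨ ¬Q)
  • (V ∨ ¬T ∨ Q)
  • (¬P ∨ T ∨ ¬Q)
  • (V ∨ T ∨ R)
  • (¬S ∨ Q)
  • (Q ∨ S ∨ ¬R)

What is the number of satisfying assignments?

Split on Q, then T.
  Q=1, T=1: R free; 3 ways for (P,S,U,V) × 2^1 = 6.
  Q=1, T=0: remaining (P,R,S,U,V) ∈ {(0,0,1,1,1); (0,1,1,1,1)} — 2.
  Q=0, T=1: remaining (P,R,S,U,V) ∈ {(0,0,0,0,1); (0,0,0,1,1); (1,0,0,0,1); (1,0,0,1,1)} — 4.
  Q=0, T=0: remaining (P,R,S,U,V) ∈ {(0,0,0,0,1); (0,0,0,1,1); (1,0,0,0,1); (1,0,0,1,1)} — 4.
Total: 6 + 2 + 4 + 4 = 16.

16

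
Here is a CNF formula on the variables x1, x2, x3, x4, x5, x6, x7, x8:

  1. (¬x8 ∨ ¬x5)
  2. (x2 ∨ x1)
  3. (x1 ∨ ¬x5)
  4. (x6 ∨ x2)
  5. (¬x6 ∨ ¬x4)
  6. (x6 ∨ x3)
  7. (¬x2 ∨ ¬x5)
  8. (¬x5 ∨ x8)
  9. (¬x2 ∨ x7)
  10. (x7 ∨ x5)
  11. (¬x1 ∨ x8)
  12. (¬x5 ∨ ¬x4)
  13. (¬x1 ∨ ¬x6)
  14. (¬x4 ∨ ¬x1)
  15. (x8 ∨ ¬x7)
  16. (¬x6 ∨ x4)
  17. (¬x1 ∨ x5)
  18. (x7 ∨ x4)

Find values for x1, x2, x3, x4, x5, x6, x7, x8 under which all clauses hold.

x1 = F, x2 = T, x3 = T, x4 = F, x5 = F, x6 = F, x7 = T, x8 = T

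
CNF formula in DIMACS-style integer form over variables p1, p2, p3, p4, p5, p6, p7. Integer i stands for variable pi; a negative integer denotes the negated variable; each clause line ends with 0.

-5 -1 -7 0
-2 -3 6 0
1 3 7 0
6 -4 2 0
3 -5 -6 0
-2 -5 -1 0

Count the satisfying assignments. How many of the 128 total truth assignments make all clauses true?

58

Case analysis on p1 and p2:
  p1=T, p2=T: p4, p7 free; 3 ways for (p3,p5,p6) × 2^2 = 12.
  p1=T, p2=F: 16 of the 32 assignments to (p3,p4,p5,p6,p7) work.
  p1=F, p2=T: p4 free; 7 ways for (p3,p5,p6,p7) × 2^1 = 14.
  p1=F, p2=F: 16 of the 32 assignments to (p3,p4,p5,p6,p7) work.
Total: 12 + 16 + 14 + 16 = 58.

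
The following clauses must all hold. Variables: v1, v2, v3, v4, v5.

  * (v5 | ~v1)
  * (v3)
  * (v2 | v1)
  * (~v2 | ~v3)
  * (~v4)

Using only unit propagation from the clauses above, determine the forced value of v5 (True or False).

Unit clause (v3) sets v3 = True.
(~v3 | ~v2) with v3 = True leaves only ~v2, so v2 = False.
From (v1 | v2) and v2 = False: v1 = True.
(v5 | ~v1) with v1 = True leaves only v5, so v5 = True.

True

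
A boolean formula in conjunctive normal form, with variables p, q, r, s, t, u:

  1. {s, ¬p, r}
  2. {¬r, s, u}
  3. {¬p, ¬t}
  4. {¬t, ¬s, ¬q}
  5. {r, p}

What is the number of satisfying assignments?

Case analysis on p and r:
  p=T, r=T: q free; 3 ways for (s,t,u) × 2^1 = 6.
  p=T, r=F: remaining (q,s,t,u) ∈ {(F,T,F,F); (F,T,F,T); (T,T,F,F); (T,T,F,T)} — 4.
  p=F, r=T: 10 of the 16 assignments to (q,s,t,u) work.
  p=F, r=F: a clause becomes empty — 0.
Total: 6 + 4 + 10 + 0 = 20.

20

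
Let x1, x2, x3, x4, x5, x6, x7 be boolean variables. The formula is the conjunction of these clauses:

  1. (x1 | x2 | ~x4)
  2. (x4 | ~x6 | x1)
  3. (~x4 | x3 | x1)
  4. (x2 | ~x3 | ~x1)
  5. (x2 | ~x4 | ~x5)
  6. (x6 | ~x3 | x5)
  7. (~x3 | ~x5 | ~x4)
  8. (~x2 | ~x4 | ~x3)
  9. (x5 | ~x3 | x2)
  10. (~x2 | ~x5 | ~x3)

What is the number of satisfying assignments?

40

Case analysis on x3 and x2:
  x3=T, x2=T: remaining (x1,x4,x5,x6,x7) ∈ {(T,F,F,T,F); (T,F,F,T,T)} — 2.
  x3=T, x2=F: remaining (x1,x4,x5,x6,x7) ∈ {(F,F,T,F,F); (F,F,T,F,T)} — 2.
  x3=F, x2=T: x5, x7 free; 5 ways for (x1,x4,x6) × 2^2 = 20.
  x3=F, x2=F: x7 free; 8 ways for (x1,x4,x5,x6) × 2^1 = 16.
Total: 2 + 2 + 20 + 16 = 40.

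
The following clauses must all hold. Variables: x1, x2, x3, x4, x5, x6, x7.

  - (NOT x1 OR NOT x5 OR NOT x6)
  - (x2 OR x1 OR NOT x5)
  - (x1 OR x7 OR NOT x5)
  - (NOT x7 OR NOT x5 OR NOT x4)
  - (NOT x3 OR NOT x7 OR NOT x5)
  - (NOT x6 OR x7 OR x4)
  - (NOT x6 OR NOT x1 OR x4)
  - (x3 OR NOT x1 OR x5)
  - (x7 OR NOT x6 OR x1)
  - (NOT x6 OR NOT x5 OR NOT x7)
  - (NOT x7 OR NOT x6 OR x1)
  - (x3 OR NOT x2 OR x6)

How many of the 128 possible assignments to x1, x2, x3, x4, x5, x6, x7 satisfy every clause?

31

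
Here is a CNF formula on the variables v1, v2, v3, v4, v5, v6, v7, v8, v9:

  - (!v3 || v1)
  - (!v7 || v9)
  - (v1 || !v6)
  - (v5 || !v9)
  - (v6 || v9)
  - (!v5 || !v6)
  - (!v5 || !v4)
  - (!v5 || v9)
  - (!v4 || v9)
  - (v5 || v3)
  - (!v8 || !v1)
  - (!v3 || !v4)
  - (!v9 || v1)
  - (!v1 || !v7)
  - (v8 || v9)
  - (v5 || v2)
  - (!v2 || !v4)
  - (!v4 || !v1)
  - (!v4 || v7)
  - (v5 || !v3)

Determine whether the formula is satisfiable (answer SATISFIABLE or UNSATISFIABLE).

v4 occurs only negated in the remaining clauses — set v4 = False.
Branch on v1: take v1 = True.
  then v8 is forced to False.
  then v7 is forced to False.
  then v9 is forced to True.
  then v5 is forced to True.
  then v6 is forced to False.
v2, v3 are now unconstrained; take v2 = False, v3 = False.
Every clause has at least one true literal under this assignment.
So v1=T  v2=F  v3=F  v4=F  v5=T  v6=F  v7=F  v8=F  v9=T is a satisfying assignment.

SATISFIABLE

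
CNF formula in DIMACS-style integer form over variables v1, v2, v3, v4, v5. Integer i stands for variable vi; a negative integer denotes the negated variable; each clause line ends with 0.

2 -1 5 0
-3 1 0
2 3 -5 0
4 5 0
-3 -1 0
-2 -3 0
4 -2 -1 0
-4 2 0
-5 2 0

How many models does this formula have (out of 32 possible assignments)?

5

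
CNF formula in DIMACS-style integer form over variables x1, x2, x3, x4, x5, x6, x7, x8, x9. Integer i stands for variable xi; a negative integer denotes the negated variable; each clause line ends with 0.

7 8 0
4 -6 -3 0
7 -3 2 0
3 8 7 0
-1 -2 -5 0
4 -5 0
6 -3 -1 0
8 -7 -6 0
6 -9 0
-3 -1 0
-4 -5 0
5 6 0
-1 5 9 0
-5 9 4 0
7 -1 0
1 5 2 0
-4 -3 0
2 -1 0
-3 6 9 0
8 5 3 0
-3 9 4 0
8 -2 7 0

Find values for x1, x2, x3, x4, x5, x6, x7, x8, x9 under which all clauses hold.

x1 = 1, x2 = 1, x3 = 0, x4 = 0, x5 = 0, x6 = 1, x7 = 1, x8 = 1, x9 = 1

Pure literal: x8 appears only positively; assign x8 = True.
Set x1 = True and propagate.
  then x3 is forced to False.
  then x7 is forced to True.
  then x2 is forced to True.
  then x5 is forced to False.
  then x6 is forced to True.
  then x9 is forced to True.
x4 is now unconstrained; take x4 = False.
Check each clause:
  1. (x8 OR x7) — x8 is true.
  2. (x4 OR NOT x3 OR NOT x6) — NOT x3 is true.
  3. (x2 OR NOT x3 OR x7) — x2 is true.
  4. (x3 OR x8 OR x7) — x8 is true.
  5. (NOT x5 OR NOT x1 OR NOT x2) — NOT x5 is true.
  6. (NOT x5 OR x4) — NOT x5 is true.
  7. (NOT x1 OR NOT x3 OR x6) — NOT x3 is true.
  8. (NOT x7 OR NOT x6 OR x8) — x8 is true.
  9. (NOT x9 OR x6) — x6 is true.
  10. (NOT x3 OR NOT x1) — NOT x3 is true.
  11. (NOT x5 OR NOT x4) — NOT x5 is true.
  12. (x5 OR x6) — x6 is true.
  13. (x9 OR NOT x1 OR x5) — x9 is true.
  14. (NOT x5 OR x4 OR x9) — x9 is true.
  15. (x7 OR NOT x1) — x7 is true.
  16. (x2 OR x5 OR x1) — x1 is true.
  17. (NOT x4 OR NOT x3) — NOT x4 is true.
  18. (NOT x1 OR x2) — x2 is true.
  19. (x6 OR NOT x3 OR x9) — x9 is true.
  20. (x8 OR x3 OR x5) — x8 is true.
  21. (x4 OR NOT x3 OR x9) — x9 is true.
  22. (x7 OR x8 OR NOT x2) — x8 is true.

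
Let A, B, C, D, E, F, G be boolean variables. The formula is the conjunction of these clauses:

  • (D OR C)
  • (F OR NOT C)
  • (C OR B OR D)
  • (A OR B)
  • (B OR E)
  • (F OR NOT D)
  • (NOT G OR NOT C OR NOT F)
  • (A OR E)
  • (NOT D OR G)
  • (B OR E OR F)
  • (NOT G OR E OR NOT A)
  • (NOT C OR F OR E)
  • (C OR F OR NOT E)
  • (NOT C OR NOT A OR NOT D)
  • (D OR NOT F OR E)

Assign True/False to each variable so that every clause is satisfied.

A=F, B=T, C=T, D=F, E=T, F=T, G=F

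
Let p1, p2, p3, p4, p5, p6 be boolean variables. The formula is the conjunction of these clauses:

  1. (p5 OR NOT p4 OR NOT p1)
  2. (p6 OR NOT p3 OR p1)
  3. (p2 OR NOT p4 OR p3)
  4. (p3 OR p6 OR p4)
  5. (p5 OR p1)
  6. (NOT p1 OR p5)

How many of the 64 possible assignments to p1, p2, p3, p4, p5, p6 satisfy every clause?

20

Case analysis on p1 and p3:
  p1=T, p3=T: forces p5=T; p2, p4, p6 free → 2^3 = 8.
  p1=T, p3=F: remaining (p2,p4,p5,p6) ∈ {(F,F,T,T); (T,F,T,T); (T,T,T,F); (T,T,T,T)} — 4.
  p1=F, p3=T: remaining (p2,p4,p5,p6) ∈ {(F,F,T,T); (F,T,T,T); (T,F,T,T); (T,T,T,T)} — 4.
  p1=F, p3=F: remaining (p2,p4,p5,p6) ∈ {(F,F,T,T); (T,F,T,T); (T,T,T,F); (T,T,T,T)} — 4.
Total: 8 + 4 + 4 + 4 = 20.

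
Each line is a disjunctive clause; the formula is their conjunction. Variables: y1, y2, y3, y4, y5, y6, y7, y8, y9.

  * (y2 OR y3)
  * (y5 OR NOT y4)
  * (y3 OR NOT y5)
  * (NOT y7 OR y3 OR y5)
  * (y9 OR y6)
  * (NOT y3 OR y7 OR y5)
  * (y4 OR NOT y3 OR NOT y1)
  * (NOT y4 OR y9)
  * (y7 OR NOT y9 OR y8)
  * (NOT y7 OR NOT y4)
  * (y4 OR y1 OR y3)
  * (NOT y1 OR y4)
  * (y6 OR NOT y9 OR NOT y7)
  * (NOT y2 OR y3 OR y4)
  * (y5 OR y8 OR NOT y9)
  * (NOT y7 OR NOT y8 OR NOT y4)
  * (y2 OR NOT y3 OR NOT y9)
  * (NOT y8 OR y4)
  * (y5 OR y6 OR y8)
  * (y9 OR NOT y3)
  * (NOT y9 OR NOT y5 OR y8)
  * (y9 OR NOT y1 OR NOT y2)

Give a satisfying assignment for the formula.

y1=True, y2=True, y3=True, y4=True, y5=True, y6=True, y7=False, y8=True, y9=True

y6 occurs only positively in the remaining clauses — set y6 = True.
Branch on y1: take y1 = True.
  then y4 is forced to True.
  then y5 is forced to True.
  then y3 is forced to True.
  then y9 is forced to True.
  then y7 is forced to False.
  then y8 is forced to True.
  then y2 is forced to True.
Every clause has at least one true literal under this assignment.
Check each clause:
  1. (y3 OR y2) — y2 is true.
  2. (y5 OR NOT y4) — y5 is true.
  3. (NOT y5 OR y3) — y3 is true.
  4. (y3 OR NOT y7 OR y5) — NOT y7 is true.
  5. (y9 OR y6) — y9 is true.
  6. (y7 OR y5 OR NOT y3) — y5 is true.
  7. (NOT y3 OR y4 OR NOT y1) — y4 is true.
  8. (NOT y4 OR y9) — y9 is true.
  9. (y7 OR NOT y9 OR y8) — y8 is true.
  10. (NOT y4 OR NOT y7) — NOT y7 is true.
  11. (y4 OR y1 OR y3) — y1 is true.
  12. (y4 OR NOT y1) — y4 is true.
  13. (NOT y7 OR y6 OR NOT y9) — NOT y7 is true.
  14. (NOT y2 OR y4 OR y3) — y3 is true.
  15. (y8 OR y5 OR NOT y9) — y8 is true.
  16. (NOT y4 OR NOT y8 OR NOT y7) — NOT y7 is true.
  17. (NOT y3 OR y2 OR NOT y9) — y2 is true.
  18. (NOT y8 OR y4) — y4 is true.
  19. (y8 OR y6 OR y5) — y8 is true.
  20. (NOT y3 OR y9) — y9 is true.
  21. (y8 OR NOT y9 OR NOT y5) — y8 is true.
  22. (y9 OR NOT y1 OR NOT y2) — y9 is true.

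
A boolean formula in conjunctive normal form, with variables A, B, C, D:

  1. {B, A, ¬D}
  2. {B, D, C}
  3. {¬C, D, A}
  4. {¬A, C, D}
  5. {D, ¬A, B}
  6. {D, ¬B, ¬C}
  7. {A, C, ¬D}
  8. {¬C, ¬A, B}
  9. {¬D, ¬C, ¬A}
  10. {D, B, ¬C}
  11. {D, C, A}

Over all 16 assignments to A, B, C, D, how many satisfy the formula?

3

The models are:
  A=0 B=1 C=1 D=1
  A=1 B=0 C=0 D=1
  A=1 B=1 C=0 D=1
That's 3 in total.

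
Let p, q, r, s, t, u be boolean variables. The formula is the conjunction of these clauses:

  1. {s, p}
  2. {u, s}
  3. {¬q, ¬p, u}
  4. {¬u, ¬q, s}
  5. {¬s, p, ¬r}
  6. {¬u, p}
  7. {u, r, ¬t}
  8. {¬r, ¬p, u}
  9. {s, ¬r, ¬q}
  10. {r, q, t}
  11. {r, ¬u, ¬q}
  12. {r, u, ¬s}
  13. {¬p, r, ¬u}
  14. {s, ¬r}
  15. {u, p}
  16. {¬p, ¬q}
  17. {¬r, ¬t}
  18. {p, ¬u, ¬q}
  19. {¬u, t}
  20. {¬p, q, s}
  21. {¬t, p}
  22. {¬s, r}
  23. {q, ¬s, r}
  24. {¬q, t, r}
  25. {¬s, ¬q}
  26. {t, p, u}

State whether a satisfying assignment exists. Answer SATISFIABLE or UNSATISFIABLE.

r = True:
  propagation gives s=True, p=True, u=True, q=False; an empty clause results — contradiction.
r = False:
  propagation gives s=False, p=True, u=True; an empty clause results — contradiction.
Every branch closes, so no satisfying assignment exists.

UNSATISFIABLE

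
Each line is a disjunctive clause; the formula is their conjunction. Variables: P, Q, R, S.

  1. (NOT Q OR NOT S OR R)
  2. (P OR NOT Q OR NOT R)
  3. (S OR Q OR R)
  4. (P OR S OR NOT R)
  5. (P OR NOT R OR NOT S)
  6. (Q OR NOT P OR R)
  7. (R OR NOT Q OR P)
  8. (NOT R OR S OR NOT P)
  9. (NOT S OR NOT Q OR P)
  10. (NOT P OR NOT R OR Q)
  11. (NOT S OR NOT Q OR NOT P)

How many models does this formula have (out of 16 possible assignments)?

Satisfying assignments:
  P=0 Q=0 R=0 S=1
  P=1 Q=1 R=0 S=0
Count: 2.

2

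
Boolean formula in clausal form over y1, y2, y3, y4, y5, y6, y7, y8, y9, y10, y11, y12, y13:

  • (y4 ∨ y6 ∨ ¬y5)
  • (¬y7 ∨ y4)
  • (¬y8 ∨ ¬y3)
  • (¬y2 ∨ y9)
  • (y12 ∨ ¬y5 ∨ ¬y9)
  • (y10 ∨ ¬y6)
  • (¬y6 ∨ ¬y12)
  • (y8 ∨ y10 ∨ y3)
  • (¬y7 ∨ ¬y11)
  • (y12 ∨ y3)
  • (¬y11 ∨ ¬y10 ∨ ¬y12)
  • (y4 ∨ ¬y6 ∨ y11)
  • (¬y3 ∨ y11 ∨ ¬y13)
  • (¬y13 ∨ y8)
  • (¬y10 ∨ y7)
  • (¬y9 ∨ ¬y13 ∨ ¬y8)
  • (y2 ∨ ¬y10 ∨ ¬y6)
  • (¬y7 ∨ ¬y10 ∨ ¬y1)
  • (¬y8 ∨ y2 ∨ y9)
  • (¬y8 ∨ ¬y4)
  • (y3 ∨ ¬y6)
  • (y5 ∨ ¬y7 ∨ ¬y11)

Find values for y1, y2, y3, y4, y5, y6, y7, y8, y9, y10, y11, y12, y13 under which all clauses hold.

y1 = 1, y2 = 1, y3 = 1, y4 = 0, y5 = 0, y6 = 0, y7 = 0, y8 = 0, y9 = 1, y10 = 0, y11 = 0, y12 = 0, y13 = 0

Pure literal: y13 appears only negated; assign y13 = False.
Branch on y1: take y1 = True.
Set y2 = True and propagate.
  then y9 is forced to True.
Branch on y3: take y3 = True.
  then y8 is forced to False.
For the remaining variables, y4 = False, y5 = False, y6 = False, y7 = False, y10 = False, y11 = False, y12 = False works.
Check each clause:
  1. (y6 ∨ ¬y5 ∨ y4) — ¬y5 is true.
  2. (y4 ∨ ¬y7) — ¬y7 is true.
  3. (¬y8 ∨ ¬y3) — ¬y8 is true.
  4. (¬y2 ∨ y9) — y9 is true.
  5. (¬y9 ∨ ¬y5 ∨ y12) — ¬y5 is true.
  6. (¬y6 ∨ y10) — ¬y6 is true.
  7. (¬y6 ∨ ¬y12) — ¬y6 is true.
  8. (y8 ∨ y10 ∨ y3) — y3 is true.
  9. (¬y11 ∨ ¬y7) — ¬y7 is true.
  10. (y12 ∨ y3) — y3 is true.
  11. (¬y12 ∨ ¬y11 ∨ ¬y10) — ¬y12 is true.
  12. (y11 ∨ y4 ∨ ¬y6) — ¬y6 is true.
  13. (y11 ∨ ¬y13 ∨ ¬y3) — ¬y13 is true.
  14. (y8 ∨ ¬y13) — ¬y13 is true.
  15. (¬y10 ∨ y7) — ¬y10 is true.
  16. (¬y13 ∨ ¬y9 ∨ ¬y8) — ¬y8 is true.
  17. (¬y10 ∨ y2 ∨ ¬y6) — ¬y6 is true.
  18. (¬y10 ∨ ¬y7 ∨ ¬y1) — ¬y7 is true.
  19. (y9 ∨ ¬y8 ∨ y2) — ¬y8 is true.
  20. (¬y4 ∨ ¬y8) — ¬y8 is true.
  21. (y3 ∨ ¬y6) — ¬y6 is true.
  22. (¬y11 ∨ y5 ∨ ¬y7) — ¬y7 is true.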